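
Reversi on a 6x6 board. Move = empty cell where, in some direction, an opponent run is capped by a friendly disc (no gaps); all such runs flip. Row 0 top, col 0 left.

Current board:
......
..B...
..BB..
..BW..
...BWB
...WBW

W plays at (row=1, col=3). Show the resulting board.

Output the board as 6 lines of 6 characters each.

Answer: ......
..BW..
..BW..
..BW..
...BWB
...WBW

Derivation:
Place W at (1,3); scan 8 dirs for brackets.
Dir NW: first cell '.' (not opp) -> no flip
Dir N: first cell '.' (not opp) -> no flip
Dir NE: first cell '.' (not opp) -> no flip
Dir W: opp run (1,2), next='.' -> no flip
Dir E: first cell '.' (not opp) -> no flip
Dir SW: opp run (2,2), next='.' -> no flip
Dir S: opp run (2,3) capped by W -> flip
Dir SE: first cell '.' (not opp) -> no flip
All flips: (2,3)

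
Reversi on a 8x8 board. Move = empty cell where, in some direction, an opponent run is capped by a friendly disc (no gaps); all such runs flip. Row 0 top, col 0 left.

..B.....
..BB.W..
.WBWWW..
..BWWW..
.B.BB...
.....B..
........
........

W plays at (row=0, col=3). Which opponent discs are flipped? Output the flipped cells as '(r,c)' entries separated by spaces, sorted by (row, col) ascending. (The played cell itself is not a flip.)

Answer: (1,2) (1,3)

Derivation:
Dir NW: edge -> no flip
Dir N: edge -> no flip
Dir NE: edge -> no flip
Dir W: opp run (0,2), next='.' -> no flip
Dir E: first cell '.' (not opp) -> no flip
Dir SW: opp run (1,2) capped by W -> flip
Dir S: opp run (1,3) capped by W -> flip
Dir SE: first cell '.' (not opp) -> no flip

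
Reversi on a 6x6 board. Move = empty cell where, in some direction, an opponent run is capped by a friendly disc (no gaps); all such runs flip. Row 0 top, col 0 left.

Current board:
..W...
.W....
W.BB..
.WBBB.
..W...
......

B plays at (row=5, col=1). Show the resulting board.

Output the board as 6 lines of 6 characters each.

Answer: ..W...
.W....
W.BB..
.WBBB.
..B...
.B....

Derivation:
Place B at (5,1); scan 8 dirs for brackets.
Dir NW: first cell '.' (not opp) -> no flip
Dir N: first cell '.' (not opp) -> no flip
Dir NE: opp run (4,2) capped by B -> flip
Dir W: first cell '.' (not opp) -> no flip
Dir E: first cell '.' (not opp) -> no flip
Dir SW: edge -> no flip
Dir S: edge -> no flip
Dir SE: edge -> no flip
All flips: (4,2)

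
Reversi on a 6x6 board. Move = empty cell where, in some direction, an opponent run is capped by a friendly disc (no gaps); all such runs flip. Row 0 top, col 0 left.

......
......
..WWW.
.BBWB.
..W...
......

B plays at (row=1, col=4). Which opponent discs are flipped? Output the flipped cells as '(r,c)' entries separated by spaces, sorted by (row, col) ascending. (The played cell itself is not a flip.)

Dir NW: first cell '.' (not opp) -> no flip
Dir N: first cell '.' (not opp) -> no flip
Dir NE: first cell '.' (not opp) -> no flip
Dir W: first cell '.' (not opp) -> no flip
Dir E: first cell '.' (not opp) -> no flip
Dir SW: opp run (2,3) capped by B -> flip
Dir S: opp run (2,4) capped by B -> flip
Dir SE: first cell '.' (not opp) -> no flip

Answer: (2,3) (2,4)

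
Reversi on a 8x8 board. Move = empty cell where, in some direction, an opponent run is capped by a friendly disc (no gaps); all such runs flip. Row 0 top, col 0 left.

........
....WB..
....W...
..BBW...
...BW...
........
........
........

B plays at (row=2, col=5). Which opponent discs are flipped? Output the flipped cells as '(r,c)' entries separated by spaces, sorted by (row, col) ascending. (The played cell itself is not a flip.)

Dir NW: opp run (1,4), next='.' -> no flip
Dir N: first cell 'B' (not opp) -> no flip
Dir NE: first cell '.' (not opp) -> no flip
Dir W: opp run (2,4), next='.' -> no flip
Dir E: first cell '.' (not opp) -> no flip
Dir SW: opp run (3,4) capped by B -> flip
Dir S: first cell '.' (not opp) -> no flip
Dir SE: first cell '.' (not opp) -> no flip

Answer: (3,4)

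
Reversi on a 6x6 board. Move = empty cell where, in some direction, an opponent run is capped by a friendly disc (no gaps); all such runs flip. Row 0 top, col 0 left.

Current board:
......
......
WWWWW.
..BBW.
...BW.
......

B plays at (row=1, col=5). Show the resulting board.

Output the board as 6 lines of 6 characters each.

Place B at (1,5); scan 8 dirs for brackets.
Dir NW: first cell '.' (not opp) -> no flip
Dir N: first cell '.' (not opp) -> no flip
Dir NE: edge -> no flip
Dir W: first cell '.' (not opp) -> no flip
Dir E: edge -> no flip
Dir SW: opp run (2,4) capped by B -> flip
Dir S: first cell '.' (not opp) -> no flip
Dir SE: edge -> no flip
All flips: (2,4)

Answer: ......
.....B
WWWWB.
..BBW.
...BW.
......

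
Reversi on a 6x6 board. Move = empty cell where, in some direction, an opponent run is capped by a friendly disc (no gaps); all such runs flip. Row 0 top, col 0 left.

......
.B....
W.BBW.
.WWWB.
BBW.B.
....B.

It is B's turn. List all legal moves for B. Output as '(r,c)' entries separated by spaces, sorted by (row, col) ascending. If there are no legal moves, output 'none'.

(1,0): no bracket -> illegal
(1,3): no bracket -> illegal
(1,4): flips 1 -> legal
(1,5): no bracket -> illegal
(2,1): flips 1 -> legal
(2,5): flips 1 -> legal
(3,0): flips 3 -> legal
(3,5): no bracket -> illegal
(4,3): flips 2 -> legal
(5,1): no bracket -> illegal
(5,2): flips 2 -> legal
(5,3): no bracket -> illegal

Answer: (1,4) (2,1) (2,5) (3,0) (4,3) (5,2)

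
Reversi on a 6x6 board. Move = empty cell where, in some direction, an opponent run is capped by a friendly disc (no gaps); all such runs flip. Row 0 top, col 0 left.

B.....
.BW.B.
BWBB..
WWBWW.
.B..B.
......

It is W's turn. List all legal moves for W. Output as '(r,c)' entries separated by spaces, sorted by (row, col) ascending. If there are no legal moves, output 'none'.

(0,1): flips 1 -> legal
(0,2): no bracket -> illegal
(0,3): no bracket -> illegal
(0,4): no bracket -> illegal
(0,5): no bracket -> illegal
(1,0): flips 2 -> legal
(1,3): flips 2 -> legal
(1,5): no bracket -> illegal
(2,4): flips 2 -> legal
(2,5): no bracket -> illegal
(3,5): no bracket -> illegal
(4,0): no bracket -> illegal
(4,2): flips 2 -> legal
(4,3): flips 1 -> legal
(4,5): no bracket -> illegal
(5,0): no bracket -> illegal
(5,1): flips 1 -> legal
(5,2): flips 1 -> legal
(5,3): no bracket -> illegal
(5,4): flips 1 -> legal
(5,5): flips 1 -> legal

Answer: (0,1) (1,0) (1,3) (2,4) (4,2) (4,3) (5,1) (5,2) (5,4) (5,5)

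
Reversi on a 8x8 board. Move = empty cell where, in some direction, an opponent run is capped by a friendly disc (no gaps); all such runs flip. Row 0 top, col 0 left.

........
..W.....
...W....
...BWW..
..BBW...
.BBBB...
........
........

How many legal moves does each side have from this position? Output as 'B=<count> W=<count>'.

Answer: B=7 W=7

Derivation:
-- B to move --
(0,1): no bracket -> illegal
(0,2): no bracket -> illegal
(0,3): no bracket -> illegal
(1,1): no bracket -> illegal
(1,3): flips 1 -> legal
(1,4): no bracket -> illegal
(2,1): no bracket -> illegal
(2,2): no bracket -> illegal
(2,4): flips 2 -> legal
(2,5): flips 1 -> legal
(2,6): flips 2 -> legal
(3,2): no bracket -> illegal
(3,6): flips 2 -> legal
(4,5): flips 1 -> legal
(4,6): no bracket -> illegal
(5,5): flips 1 -> legal
B mobility = 7
-- W to move --
(2,2): flips 1 -> legal
(2,4): no bracket -> illegal
(3,1): no bracket -> illegal
(3,2): flips 1 -> legal
(4,0): no bracket -> illegal
(4,1): flips 2 -> legal
(4,5): no bracket -> illegal
(5,0): no bracket -> illegal
(5,5): no bracket -> illegal
(6,0): no bracket -> illegal
(6,1): flips 2 -> legal
(6,2): flips 1 -> legal
(6,3): flips 3 -> legal
(6,4): flips 1 -> legal
(6,5): no bracket -> illegal
W mobility = 7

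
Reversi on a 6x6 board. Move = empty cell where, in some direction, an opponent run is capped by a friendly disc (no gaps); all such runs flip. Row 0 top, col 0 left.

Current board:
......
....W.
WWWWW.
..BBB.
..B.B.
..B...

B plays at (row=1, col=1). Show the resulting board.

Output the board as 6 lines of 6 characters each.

Place B at (1,1); scan 8 dirs for brackets.
Dir NW: first cell '.' (not opp) -> no flip
Dir N: first cell '.' (not opp) -> no flip
Dir NE: first cell '.' (not opp) -> no flip
Dir W: first cell '.' (not opp) -> no flip
Dir E: first cell '.' (not opp) -> no flip
Dir SW: opp run (2,0), next=edge -> no flip
Dir S: opp run (2,1), next='.' -> no flip
Dir SE: opp run (2,2) capped by B -> flip
All flips: (2,2)

Answer: ......
.B..W.
WWBWW.
..BBB.
..B.B.
..B...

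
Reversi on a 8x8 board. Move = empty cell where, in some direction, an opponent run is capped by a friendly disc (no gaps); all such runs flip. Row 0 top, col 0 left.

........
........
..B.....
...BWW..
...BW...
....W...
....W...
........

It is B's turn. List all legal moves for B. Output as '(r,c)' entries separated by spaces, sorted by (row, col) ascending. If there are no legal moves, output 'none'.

Answer: (2,5) (3,6) (4,5) (5,5) (6,5)

Derivation:
(2,3): no bracket -> illegal
(2,4): no bracket -> illegal
(2,5): flips 1 -> legal
(2,6): no bracket -> illegal
(3,6): flips 2 -> legal
(4,5): flips 1 -> legal
(4,6): no bracket -> illegal
(5,3): no bracket -> illegal
(5,5): flips 1 -> legal
(6,3): no bracket -> illegal
(6,5): flips 1 -> legal
(7,3): no bracket -> illegal
(7,4): no bracket -> illegal
(7,5): no bracket -> illegal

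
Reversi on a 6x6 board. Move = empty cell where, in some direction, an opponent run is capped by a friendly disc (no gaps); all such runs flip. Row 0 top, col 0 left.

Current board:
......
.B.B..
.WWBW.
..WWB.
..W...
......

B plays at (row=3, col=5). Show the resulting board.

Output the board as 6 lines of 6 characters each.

Place B at (3,5); scan 8 dirs for brackets.
Dir NW: opp run (2,4) capped by B -> flip
Dir N: first cell '.' (not opp) -> no flip
Dir NE: edge -> no flip
Dir W: first cell 'B' (not opp) -> no flip
Dir E: edge -> no flip
Dir SW: first cell '.' (not opp) -> no flip
Dir S: first cell '.' (not opp) -> no flip
Dir SE: edge -> no flip
All flips: (2,4)

Answer: ......
.B.B..
.WWBB.
..WWBB
..W...
......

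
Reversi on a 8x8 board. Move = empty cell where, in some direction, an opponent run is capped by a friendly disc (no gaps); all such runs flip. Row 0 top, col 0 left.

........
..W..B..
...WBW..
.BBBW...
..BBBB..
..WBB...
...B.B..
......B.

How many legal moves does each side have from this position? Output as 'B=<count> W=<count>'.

Answer: B=11 W=10

Derivation:
-- B to move --
(0,1): flips 3 -> legal
(0,2): no bracket -> illegal
(0,3): no bracket -> illegal
(1,1): no bracket -> illegal
(1,3): flips 1 -> legal
(1,4): flips 1 -> legal
(1,6): flips 2 -> legal
(2,1): no bracket -> illegal
(2,2): flips 1 -> legal
(2,6): flips 1 -> legal
(3,5): flips 2 -> legal
(3,6): no bracket -> illegal
(4,1): flips 1 -> legal
(5,1): flips 1 -> legal
(6,1): flips 1 -> legal
(6,2): flips 1 -> legal
B mobility = 11
-- W to move --
(0,4): no bracket -> illegal
(0,5): flips 1 -> legal
(0,6): no bracket -> illegal
(1,3): no bracket -> illegal
(1,4): flips 1 -> legal
(1,6): no bracket -> illegal
(2,0): no bracket -> illegal
(2,1): no bracket -> illegal
(2,2): flips 2 -> legal
(2,6): no bracket -> illegal
(3,0): flips 3 -> legal
(3,5): no bracket -> illegal
(3,6): no bracket -> illegal
(4,0): no bracket -> illegal
(4,1): flips 1 -> legal
(4,6): no bracket -> illegal
(5,1): no bracket -> illegal
(5,5): flips 2 -> legal
(5,6): flips 1 -> legal
(6,2): no bracket -> illegal
(6,4): flips 2 -> legal
(6,6): no bracket -> illegal
(6,7): no bracket -> illegal
(7,2): no bracket -> illegal
(7,3): flips 4 -> legal
(7,4): flips 1 -> legal
(7,5): no bracket -> illegal
(7,7): no bracket -> illegal
W mobility = 10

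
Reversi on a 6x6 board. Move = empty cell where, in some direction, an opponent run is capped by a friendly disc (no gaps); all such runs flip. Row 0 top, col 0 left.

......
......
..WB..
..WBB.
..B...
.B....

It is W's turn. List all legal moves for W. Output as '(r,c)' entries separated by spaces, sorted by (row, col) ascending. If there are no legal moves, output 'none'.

Answer: (1,4) (2,4) (3,5) (4,4) (5,2)

Derivation:
(1,2): no bracket -> illegal
(1,3): no bracket -> illegal
(1,4): flips 1 -> legal
(2,4): flips 1 -> legal
(2,5): no bracket -> illegal
(3,1): no bracket -> illegal
(3,5): flips 2 -> legal
(4,0): no bracket -> illegal
(4,1): no bracket -> illegal
(4,3): no bracket -> illegal
(4,4): flips 1 -> legal
(4,5): no bracket -> illegal
(5,0): no bracket -> illegal
(5,2): flips 1 -> legal
(5,3): no bracket -> illegal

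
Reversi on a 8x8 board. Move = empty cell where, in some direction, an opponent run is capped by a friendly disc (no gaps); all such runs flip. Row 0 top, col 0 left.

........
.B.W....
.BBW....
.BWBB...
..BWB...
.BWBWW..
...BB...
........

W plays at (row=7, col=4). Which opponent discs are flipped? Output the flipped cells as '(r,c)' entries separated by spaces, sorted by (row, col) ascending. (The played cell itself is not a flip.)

Answer: (6,3) (6,4)

Derivation:
Dir NW: opp run (6,3) capped by W -> flip
Dir N: opp run (6,4) capped by W -> flip
Dir NE: first cell '.' (not opp) -> no flip
Dir W: first cell '.' (not opp) -> no flip
Dir E: first cell '.' (not opp) -> no flip
Dir SW: edge -> no flip
Dir S: edge -> no flip
Dir SE: edge -> no flip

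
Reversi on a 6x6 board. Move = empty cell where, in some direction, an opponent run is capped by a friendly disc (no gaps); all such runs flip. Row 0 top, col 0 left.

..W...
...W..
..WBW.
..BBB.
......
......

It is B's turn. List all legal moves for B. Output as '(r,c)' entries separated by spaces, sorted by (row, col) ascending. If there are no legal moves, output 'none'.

Answer: (0,3) (1,1) (1,2) (1,4) (1,5) (2,1) (2,5)

Derivation:
(0,1): no bracket -> illegal
(0,3): flips 1 -> legal
(0,4): no bracket -> illegal
(1,1): flips 1 -> legal
(1,2): flips 1 -> legal
(1,4): flips 1 -> legal
(1,5): flips 1 -> legal
(2,1): flips 1 -> legal
(2,5): flips 1 -> legal
(3,1): no bracket -> illegal
(3,5): no bracket -> illegal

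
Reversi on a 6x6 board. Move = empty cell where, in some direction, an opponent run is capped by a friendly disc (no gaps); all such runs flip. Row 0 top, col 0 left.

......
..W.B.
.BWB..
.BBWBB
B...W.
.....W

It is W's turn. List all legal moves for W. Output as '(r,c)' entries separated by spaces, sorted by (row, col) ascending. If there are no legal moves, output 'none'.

(0,3): no bracket -> illegal
(0,4): no bracket -> illegal
(0,5): no bracket -> illegal
(1,0): no bracket -> illegal
(1,1): no bracket -> illegal
(1,3): flips 1 -> legal
(1,5): no bracket -> illegal
(2,0): flips 1 -> legal
(2,4): flips 2 -> legal
(2,5): no bracket -> illegal
(3,0): flips 3 -> legal
(4,1): no bracket -> illegal
(4,2): flips 1 -> legal
(4,3): no bracket -> illegal
(4,5): flips 2 -> legal
(5,0): no bracket -> illegal
(5,1): no bracket -> illegal

Answer: (1,3) (2,0) (2,4) (3,0) (4,2) (4,5)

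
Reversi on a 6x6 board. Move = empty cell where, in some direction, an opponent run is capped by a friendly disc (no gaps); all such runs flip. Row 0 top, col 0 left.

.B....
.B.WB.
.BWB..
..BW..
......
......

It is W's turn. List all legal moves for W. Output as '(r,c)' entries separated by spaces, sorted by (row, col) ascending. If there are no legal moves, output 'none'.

(0,0): flips 1 -> legal
(0,2): no bracket -> illegal
(0,3): no bracket -> illegal
(0,4): no bracket -> illegal
(0,5): no bracket -> illegal
(1,0): no bracket -> illegal
(1,2): no bracket -> illegal
(1,5): flips 1 -> legal
(2,0): flips 1 -> legal
(2,4): flips 1 -> legal
(2,5): no bracket -> illegal
(3,0): no bracket -> illegal
(3,1): flips 1 -> legal
(3,4): no bracket -> illegal
(4,1): no bracket -> illegal
(4,2): flips 1 -> legal
(4,3): no bracket -> illegal

Answer: (0,0) (1,5) (2,0) (2,4) (3,1) (4,2)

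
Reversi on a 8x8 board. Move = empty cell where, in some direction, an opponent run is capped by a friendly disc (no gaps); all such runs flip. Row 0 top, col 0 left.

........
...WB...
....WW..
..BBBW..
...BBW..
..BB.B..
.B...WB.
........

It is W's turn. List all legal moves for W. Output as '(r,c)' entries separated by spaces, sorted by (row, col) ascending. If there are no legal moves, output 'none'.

Answer: (0,3) (0,4) (1,5) (2,3) (3,1) (4,2) (5,4) (6,2) (6,7) (7,0)

Derivation:
(0,3): flips 1 -> legal
(0,4): flips 1 -> legal
(0,5): no bracket -> illegal
(1,5): flips 1 -> legal
(2,1): no bracket -> illegal
(2,2): no bracket -> illegal
(2,3): flips 1 -> legal
(3,1): flips 3 -> legal
(4,1): no bracket -> illegal
(4,2): flips 3 -> legal
(4,6): no bracket -> illegal
(5,0): no bracket -> illegal
(5,1): no bracket -> illegal
(5,4): flips 2 -> legal
(5,6): no bracket -> illegal
(5,7): no bracket -> illegal
(6,0): no bracket -> illegal
(6,2): flips 2 -> legal
(6,3): no bracket -> illegal
(6,4): no bracket -> illegal
(6,7): flips 1 -> legal
(7,0): flips 4 -> legal
(7,1): no bracket -> illegal
(7,2): no bracket -> illegal
(7,5): no bracket -> illegal
(7,6): no bracket -> illegal
(7,7): no bracket -> illegal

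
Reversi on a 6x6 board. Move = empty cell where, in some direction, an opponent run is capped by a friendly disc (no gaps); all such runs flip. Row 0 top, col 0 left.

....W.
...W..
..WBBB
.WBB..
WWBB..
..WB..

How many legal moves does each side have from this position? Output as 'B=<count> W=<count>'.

Answer: B=9 W=5

Derivation:
-- B to move --
(0,2): flips 1 -> legal
(0,3): flips 1 -> legal
(0,5): no bracket -> illegal
(1,1): flips 1 -> legal
(1,2): flips 1 -> legal
(1,4): no bracket -> illegal
(1,5): no bracket -> illegal
(2,0): flips 1 -> legal
(2,1): flips 1 -> legal
(3,0): flips 1 -> legal
(5,0): flips 1 -> legal
(5,1): flips 1 -> legal
B mobility = 9
-- W to move --
(1,2): no bracket -> illegal
(1,4): flips 2 -> legal
(1,5): no bracket -> illegal
(2,1): no bracket -> illegal
(3,4): flips 3 -> legal
(3,5): flips 1 -> legal
(4,4): flips 3 -> legal
(5,1): no bracket -> illegal
(5,4): flips 1 -> legal
W mobility = 5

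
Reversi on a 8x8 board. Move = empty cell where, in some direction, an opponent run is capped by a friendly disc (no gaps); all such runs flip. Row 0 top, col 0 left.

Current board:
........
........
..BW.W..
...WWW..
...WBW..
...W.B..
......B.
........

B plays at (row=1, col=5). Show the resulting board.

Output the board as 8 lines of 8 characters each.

Answer: ........
.....B..
..BW.B..
...WWB..
...WBB..
...W.B..
......B.
........

Derivation:
Place B at (1,5); scan 8 dirs for brackets.
Dir NW: first cell '.' (not opp) -> no flip
Dir N: first cell '.' (not opp) -> no flip
Dir NE: first cell '.' (not opp) -> no flip
Dir W: first cell '.' (not opp) -> no flip
Dir E: first cell '.' (not opp) -> no flip
Dir SW: first cell '.' (not opp) -> no flip
Dir S: opp run (2,5) (3,5) (4,5) capped by B -> flip
Dir SE: first cell '.' (not opp) -> no flip
All flips: (2,5) (3,5) (4,5)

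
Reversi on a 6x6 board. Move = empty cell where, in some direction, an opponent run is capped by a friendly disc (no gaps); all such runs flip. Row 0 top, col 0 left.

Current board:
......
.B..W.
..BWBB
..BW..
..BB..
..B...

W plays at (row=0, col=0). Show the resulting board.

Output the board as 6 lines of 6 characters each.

Place W at (0,0); scan 8 dirs for brackets.
Dir NW: edge -> no flip
Dir N: edge -> no flip
Dir NE: edge -> no flip
Dir W: edge -> no flip
Dir E: first cell '.' (not opp) -> no flip
Dir SW: edge -> no flip
Dir S: first cell '.' (not opp) -> no flip
Dir SE: opp run (1,1) (2,2) capped by W -> flip
All flips: (1,1) (2,2)

Answer: W.....
.W..W.
..WWBB
..BW..
..BB..
..B...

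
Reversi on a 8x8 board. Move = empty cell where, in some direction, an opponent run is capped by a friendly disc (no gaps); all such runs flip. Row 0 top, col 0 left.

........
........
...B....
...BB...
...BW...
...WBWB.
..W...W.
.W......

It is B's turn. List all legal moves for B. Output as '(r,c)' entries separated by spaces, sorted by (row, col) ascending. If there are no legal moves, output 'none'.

Answer: (4,5) (5,2) (6,3) (7,6) (7,7)

Derivation:
(3,5): no bracket -> illegal
(4,2): no bracket -> illegal
(4,5): flips 1 -> legal
(4,6): no bracket -> illegal
(5,1): no bracket -> illegal
(5,2): flips 1 -> legal
(5,7): no bracket -> illegal
(6,0): no bracket -> illegal
(6,1): no bracket -> illegal
(6,3): flips 1 -> legal
(6,4): no bracket -> illegal
(6,5): no bracket -> illegal
(6,7): no bracket -> illegal
(7,0): no bracket -> illegal
(7,2): no bracket -> illegal
(7,3): no bracket -> illegal
(7,5): no bracket -> illegal
(7,6): flips 1 -> legal
(7,7): flips 3 -> legal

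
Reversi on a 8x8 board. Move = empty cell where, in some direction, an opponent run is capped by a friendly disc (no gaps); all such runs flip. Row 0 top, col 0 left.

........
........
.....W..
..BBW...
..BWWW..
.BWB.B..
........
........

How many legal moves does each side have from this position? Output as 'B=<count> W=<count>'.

-- B to move --
(1,4): no bracket -> illegal
(1,5): no bracket -> illegal
(1,6): no bracket -> illegal
(2,3): no bracket -> illegal
(2,4): no bracket -> illegal
(2,6): no bracket -> illegal
(3,5): flips 3 -> legal
(3,6): no bracket -> illegal
(4,1): no bracket -> illegal
(4,6): flips 3 -> legal
(5,4): flips 1 -> legal
(5,6): no bracket -> illegal
(6,1): no bracket -> illegal
(6,2): flips 1 -> legal
(6,3): no bracket -> illegal
B mobility = 4
-- W to move --
(2,1): flips 1 -> legal
(2,2): flips 3 -> legal
(2,3): flips 1 -> legal
(2,4): no bracket -> illegal
(3,1): flips 2 -> legal
(4,0): no bracket -> illegal
(4,1): flips 1 -> legal
(4,6): no bracket -> illegal
(5,0): flips 1 -> legal
(5,4): flips 1 -> legal
(5,6): no bracket -> illegal
(6,0): no bracket -> illegal
(6,1): no bracket -> illegal
(6,2): flips 1 -> legal
(6,3): flips 1 -> legal
(6,4): no bracket -> illegal
(6,5): flips 1 -> legal
(6,6): flips 1 -> legal
W mobility = 11

Answer: B=4 W=11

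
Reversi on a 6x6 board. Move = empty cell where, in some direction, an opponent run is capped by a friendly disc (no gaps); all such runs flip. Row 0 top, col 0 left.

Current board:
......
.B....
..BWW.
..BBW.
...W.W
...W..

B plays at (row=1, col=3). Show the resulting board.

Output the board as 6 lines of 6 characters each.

Answer: ......
.B.B..
..BBW.
..BBW.
...W.W
...W..

Derivation:
Place B at (1,3); scan 8 dirs for brackets.
Dir NW: first cell '.' (not opp) -> no flip
Dir N: first cell '.' (not opp) -> no flip
Dir NE: first cell '.' (not opp) -> no flip
Dir W: first cell '.' (not opp) -> no flip
Dir E: first cell '.' (not opp) -> no flip
Dir SW: first cell 'B' (not opp) -> no flip
Dir S: opp run (2,3) capped by B -> flip
Dir SE: opp run (2,4), next='.' -> no flip
All flips: (2,3)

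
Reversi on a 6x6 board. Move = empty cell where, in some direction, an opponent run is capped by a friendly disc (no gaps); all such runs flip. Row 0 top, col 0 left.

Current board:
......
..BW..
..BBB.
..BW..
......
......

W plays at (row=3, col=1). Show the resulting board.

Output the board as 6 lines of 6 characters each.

Place W at (3,1); scan 8 dirs for brackets.
Dir NW: first cell '.' (not opp) -> no flip
Dir N: first cell '.' (not opp) -> no flip
Dir NE: opp run (2,2) capped by W -> flip
Dir W: first cell '.' (not opp) -> no flip
Dir E: opp run (3,2) capped by W -> flip
Dir SW: first cell '.' (not opp) -> no flip
Dir S: first cell '.' (not opp) -> no flip
Dir SE: first cell '.' (not opp) -> no flip
All flips: (2,2) (3,2)

Answer: ......
..BW..
..WBB.
.WWW..
......
......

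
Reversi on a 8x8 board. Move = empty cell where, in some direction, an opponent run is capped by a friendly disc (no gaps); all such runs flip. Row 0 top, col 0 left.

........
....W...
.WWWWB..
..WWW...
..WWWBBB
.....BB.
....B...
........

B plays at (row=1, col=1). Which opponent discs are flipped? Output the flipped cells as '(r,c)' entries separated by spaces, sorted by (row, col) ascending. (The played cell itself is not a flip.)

Dir NW: first cell '.' (not opp) -> no flip
Dir N: first cell '.' (not opp) -> no flip
Dir NE: first cell '.' (not opp) -> no flip
Dir W: first cell '.' (not opp) -> no flip
Dir E: first cell '.' (not opp) -> no flip
Dir SW: first cell '.' (not opp) -> no flip
Dir S: opp run (2,1), next='.' -> no flip
Dir SE: opp run (2,2) (3,3) (4,4) capped by B -> flip

Answer: (2,2) (3,3) (4,4)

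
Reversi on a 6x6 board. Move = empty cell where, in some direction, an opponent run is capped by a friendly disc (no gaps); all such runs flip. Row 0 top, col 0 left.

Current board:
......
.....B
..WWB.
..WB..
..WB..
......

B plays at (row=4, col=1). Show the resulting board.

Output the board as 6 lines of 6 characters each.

Place B at (4,1); scan 8 dirs for brackets.
Dir NW: first cell '.' (not opp) -> no flip
Dir N: first cell '.' (not opp) -> no flip
Dir NE: opp run (3,2) (2,3), next='.' -> no flip
Dir W: first cell '.' (not opp) -> no flip
Dir E: opp run (4,2) capped by B -> flip
Dir SW: first cell '.' (not opp) -> no flip
Dir S: first cell '.' (not opp) -> no flip
Dir SE: first cell '.' (not opp) -> no flip
All flips: (4,2)

Answer: ......
.....B
..WWB.
..WB..
.BBB..
......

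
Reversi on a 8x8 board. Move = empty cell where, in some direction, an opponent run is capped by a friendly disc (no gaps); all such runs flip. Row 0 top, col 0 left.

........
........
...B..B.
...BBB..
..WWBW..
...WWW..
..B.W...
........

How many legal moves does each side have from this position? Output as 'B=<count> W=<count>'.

-- B to move --
(3,1): no bracket -> illegal
(3,2): no bracket -> illegal
(3,6): no bracket -> illegal
(4,1): flips 2 -> legal
(4,6): flips 1 -> legal
(5,1): flips 1 -> legal
(5,2): flips 1 -> legal
(5,6): flips 1 -> legal
(6,3): flips 2 -> legal
(6,5): flips 2 -> legal
(6,6): flips 1 -> legal
(7,3): no bracket -> illegal
(7,4): flips 2 -> legal
(7,5): no bracket -> illegal
B mobility = 9
-- W to move --
(1,2): flips 2 -> legal
(1,3): flips 2 -> legal
(1,4): no bracket -> illegal
(1,5): no bracket -> illegal
(1,6): no bracket -> illegal
(1,7): flips 3 -> legal
(2,2): flips 2 -> legal
(2,4): flips 3 -> legal
(2,5): flips 2 -> legal
(2,7): no bracket -> illegal
(3,2): no bracket -> illegal
(3,6): no bracket -> illegal
(3,7): no bracket -> illegal
(4,6): no bracket -> illegal
(5,1): no bracket -> illegal
(5,2): no bracket -> illegal
(6,1): no bracket -> illegal
(6,3): no bracket -> illegal
(7,1): flips 1 -> legal
(7,2): no bracket -> illegal
(7,3): no bracket -> illegal
W mobility = 7

Answer: B=9 W=7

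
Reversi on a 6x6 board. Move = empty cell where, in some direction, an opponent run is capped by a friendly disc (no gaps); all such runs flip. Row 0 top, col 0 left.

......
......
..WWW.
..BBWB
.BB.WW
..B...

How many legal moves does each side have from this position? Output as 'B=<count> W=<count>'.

-- B to move --
(1,1): flips 1 -> legal
(1,2): flips 1 -> legal
(1,3): flips 2 -> legal
(1,4): flips 1 -> legal
(1,5): flips 1 -> legal
(2,1): no bracket -> illegal
(2,5): no bracket -> illegal
(3,1): no bracket -> illegal
(4,3): no bracket -> illegal
(5,3): flips 1 -> legal
(5,4): no bracket -> illegal
(5,5): flips 2 -> legal
B mobility = 7
-- W to move --
(2,1): no bracket -> illegal
(2,5): flips 1 -> legal
(3,0): no bracket -> illegal
(3,1): flips 2 -> legal
(4,0): no bracket -> illegal
(4,3): flips 1 -> legal
(5,0): flips 2 -> legal
(5,1): flips 2 -> legal
(5,3): no bracket -> illegal
W mobility = 5

Answer: B=7 W=5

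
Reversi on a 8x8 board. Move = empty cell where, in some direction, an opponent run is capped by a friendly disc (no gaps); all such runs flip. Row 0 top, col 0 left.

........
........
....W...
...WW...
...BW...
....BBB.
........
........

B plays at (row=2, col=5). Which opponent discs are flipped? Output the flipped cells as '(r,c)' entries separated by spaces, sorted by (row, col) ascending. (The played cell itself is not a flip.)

Answer: (3,4)

Derivation:
Dir NW: first cell '.' (not opp) -> no flip
Dir N: first cell '.' (not opp) -> no flip
Dir NE: first cell '.' (not opp) -> no flip
Dir W: opp run (2,4), next='.' -> no flip
Dir E: first cell '.' (not opp) -> no flip
Dir SW: opp run (3,4) capped by B -> flip
Dir S: first cell '.' (not opp) -> no flip
Dir SE: first cell '.' (not opp) -> no flip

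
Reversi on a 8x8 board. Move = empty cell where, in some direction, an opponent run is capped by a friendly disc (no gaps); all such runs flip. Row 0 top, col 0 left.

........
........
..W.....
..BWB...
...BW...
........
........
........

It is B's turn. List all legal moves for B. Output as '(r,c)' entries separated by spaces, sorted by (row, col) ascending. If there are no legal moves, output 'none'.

Answer: (1,2) (2,3) (4,5) (5,4)

Derivation:
(1,1): no bracket -> illegal
(1,2): flips 1 -> legal
(1,3): no bracket -> illegal
(2,1): no bracket -> illegal
(2,3): flips 1 -> legal
(2,4): no bracket -> illegal
(3,1): no bracket -> illegal
(3,5): no bracket -> illegal
(4,2): no bracket -> illegal
(4,5): flips 1 -> legal
(5,3): no bracket -> illegal
(5,4): flips 1 -> legal
(5,5): no bracket -> illegal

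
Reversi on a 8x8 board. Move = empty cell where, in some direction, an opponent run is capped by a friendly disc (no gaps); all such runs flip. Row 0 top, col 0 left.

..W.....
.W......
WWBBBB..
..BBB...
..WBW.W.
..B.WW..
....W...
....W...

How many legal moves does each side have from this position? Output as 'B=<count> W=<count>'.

Answer: B=7 W=5

Derivation:
-- B to move --
(0,0): flips 1 -> legal
(0,1): no bracket -> illegal
(0,3): no bracket -> illegal
(1,0): flips 1 -> legal
(1,2): no bracket -> illegal
(1,3): no bracket -> illegal
(3,0): no bracket -> illegal
(3,1): no bracket -> illegal
(3,5): no bracket -> illegal
(3,6): no bracket -> illegal
(3,7): no bracket -> illegal
(4,1): flips 1 -> legal
(4,5): flips 1 -> legal
(4,7): no bracket -> illegal
(5,1): flips 1 -> legal
(5,3): no bracket -> illegal
(5,6): no bracket -> illegal
(5,7): no bracket -> illegal
(6,3): no bracket -> illegal
(6,5): flips 1 -> legal
(6,6): flips 2 -> legal
(7,3): no bracket -> illegal
(7,5): no bracket -> illegal
B mobility = 7
-- W to move --
(1,2): flips 2 -> legal
(1,3): no bracket -> illegal
(1,4): flips 2 -> legal
(1,5): flips 2 -> legal
(1,6): no bracket -> illegal
(2,6): flips 4 -> legal
(3,1): no bracket -> illegal
(3,5): no bracket -> illegal
(3,6): no bracket -> illegal
(4,1): no bracket -> illegal
(4,5): no bracket -> illegal
(5,1): no bracket -> illegal
(5,3): no bracket -> illegal
(6,1): no bracket -> illegal
(6,2): flips 1 -> legal
(6,3): no bracket -> illegal
W mobility = 5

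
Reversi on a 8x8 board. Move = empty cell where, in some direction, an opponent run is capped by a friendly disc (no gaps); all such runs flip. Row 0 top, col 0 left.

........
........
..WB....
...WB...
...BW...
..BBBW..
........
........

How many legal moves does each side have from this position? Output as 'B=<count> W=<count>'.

-- B to move --
(1,1): no bracket -> illegal
(1,2): no bracket -> illegal
(1,3): no bracket -> illegal
(2,1): flips 1 -> legal
(2,4): no bracket -> illegal
(3,1): no bracket -> illegal
(3,2): flips 1 -> legal
(3,5): flips 1 -> legal
(4,2): no bracket -> illegal
(4,5): flips 1 -> legal
(4,6): no bracket -> illegal
(5,6): flips 1 -> legal
(6,4): no bracket -> illegal
(6,5): no bracket -> illegal
(6,6): no bracket -> illegal
B mobility = 5
-- W to move --
(1,2): no bracket -> illegal
(1,3): flips 1 -> legal
(1,4): no bracket -> illegal
(2,4): flips 2 -> legal
(2,5): no bracket -> illegal
(3,2): no bracket -> illegal
(3,5): flips 1 -> legal
(4,1): no bracket -> illegal
(4,2): flips 1 -> legal
(4,5): no bracket -> illegal
(5,1): flips 3 -> legal
(6,1): no bracket -> illegal
(6,2): flips 1 -> legal
(6,3): flips 2 -> legal
(6,4): flips 1 -> legal
(6,5): no bracket -> illegal
W mobility = 8

Answer: B=5 W=8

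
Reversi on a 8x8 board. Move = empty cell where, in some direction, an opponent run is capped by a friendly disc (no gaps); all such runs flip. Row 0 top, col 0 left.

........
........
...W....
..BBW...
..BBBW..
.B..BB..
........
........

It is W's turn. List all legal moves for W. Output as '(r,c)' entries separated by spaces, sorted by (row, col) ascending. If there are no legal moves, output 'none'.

(2,1): no bracket -> illegal
(2,2): no bracket -> illegal
(2,4): no bracket -> illegal
(3,1): flips 2 -> legal
(3,5): no bracket -> illegal
(4,0): no bracket -> illegal
(4,1): flips 4 -> legal
(4,6): no bracket -> illegal
(5,0): no bracket -> illegal
(5,2): flips 1 -> legal
(5,3): flips 2 -> legal
(5,6): no bracket -> illegal
(6,0): no bracket -> illegal
(6,1): no bracket -> illegal
(6,2): no bracket -> illegal
(6,3): flips 1 -> legal
(6,4): flips 2 -> legal
(6,5): flips 1 -> legal
(6,6): no bracket -> illegal

Answer: (3,1) (4,1) (5,2) (5,3) (6,3) (6,4) (6,5)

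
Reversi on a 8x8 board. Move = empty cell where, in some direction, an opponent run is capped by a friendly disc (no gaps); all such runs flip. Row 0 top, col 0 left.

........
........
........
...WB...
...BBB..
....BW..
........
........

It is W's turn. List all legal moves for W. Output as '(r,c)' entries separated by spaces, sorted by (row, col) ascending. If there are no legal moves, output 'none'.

Answer: (3,5) (5,3)

Derivation:
(2,3): no bracket -> illegal
(2,4): no bracket -> illegal
(2,5): no bracket -> illegal
(3,2): no bracket -> illegal
(3,5): flips 2 -> legal
(3,6): no bracket -> illegal
(4,2): no bracket -> illegal
(4,6): no bracket -> illegal
(5,2): no bracket -> illegal
(5,3): flips 2 -> legal
(5,6): no bracket -> illegal
(6,3): no bracket -> illegal
(6,4): no bracket -> illegal
(6,5): no bracket -> illegal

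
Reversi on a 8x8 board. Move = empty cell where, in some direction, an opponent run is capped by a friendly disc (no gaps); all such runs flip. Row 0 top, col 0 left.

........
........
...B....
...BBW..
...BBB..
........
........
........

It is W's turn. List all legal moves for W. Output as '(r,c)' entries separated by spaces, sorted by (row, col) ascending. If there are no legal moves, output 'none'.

(1,2): no bracket -> illegal
(1,3): no bracket -> illegal
(1,4): no bracket -> illegal
(2,2): no bracket -> illegal
(2,4): no bracket -> illegal
(2,5): no bracket -> illegal
(3,2): flips 2 -> legal
(3,6): no bracket -> illegal
(4,2): no bracket -> illegal
(4,6): no bracket -> illegal
(5,2): no bracket -> illegal
(5,3): flips 1 -> legal
(5,4): no bracket -> illegal
(5,5): flips 1 -> legal
(5,6): no bracket -> illegal

Answer: (3,2) (5,3) (5,5)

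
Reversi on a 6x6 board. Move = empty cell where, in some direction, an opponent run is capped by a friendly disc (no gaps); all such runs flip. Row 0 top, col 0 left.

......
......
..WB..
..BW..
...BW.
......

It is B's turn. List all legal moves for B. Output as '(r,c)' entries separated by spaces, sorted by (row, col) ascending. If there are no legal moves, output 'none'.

Answer: (1,2) (2,1) (3,4) (4,5)

Derivation:
(1,1): no bracket -> illegal
(1,2): flips 1 -> legal
(1,3): no bracket -> illegal
(2,1): flips 1 -> legal
(2,4): no bracket -> illegal
(3,1): no bracket -> illegal
(3,4): flips 1 -> legal
(3,5): no bracket -> illegal
(4,2): no bracket -> illegal
(4,5): flips 1 -> legal
(5,3): no bracket -> illegal
(5,4): no bracket -> illegal
(5,5): no bracket -> illegal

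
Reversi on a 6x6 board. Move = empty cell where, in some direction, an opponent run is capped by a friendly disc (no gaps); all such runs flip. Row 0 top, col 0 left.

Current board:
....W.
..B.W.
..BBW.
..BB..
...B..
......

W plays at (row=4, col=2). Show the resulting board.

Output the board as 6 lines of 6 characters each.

Answer: ....W.
..B.W.
..BBW.
..BW..
..WB..
......

Derivation:
Place W at (4,2); scan 8 dirs for brackets.
Dir NW: first cell '.' (not opp) -> no flip
Dir N: opp run (3,2) (2,2) (1,2), next='.' -> no flip
Dir NE: opp run (3,3) capped by W -> flip
Dir W: first cell '.' (not opp) -> no flip
Dir E: opp run (4,3), next='.' -> no flip
Dir SW: first cell '.' (not opp) -> no flip
Dir S: first cell '.' (not opp) -> no flip
Dir SE: first cell '.' (not opp) -> no flip
All flips: (3,3)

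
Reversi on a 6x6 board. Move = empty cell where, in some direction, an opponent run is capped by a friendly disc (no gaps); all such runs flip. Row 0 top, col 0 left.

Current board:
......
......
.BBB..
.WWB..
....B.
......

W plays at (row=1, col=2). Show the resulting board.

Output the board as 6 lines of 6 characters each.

Answer: ......
..W...
.BWB..
.WWB..
....B.
......

Derivation:
Place W at (1,2); scan 8 dirs for brackets.
Dir NW: first cell '.' (not opp) -> no flip
Dir N: first cell '.' (not opp) -> no flip
Dir NE: first cell '.' (not opp) -> no flip
Dir W: first cell '.' (not opp) -> no flip
Dir E: first cell '.' (not opp) -> no flip
Dir SW: opp run (2,1), next='.' -> no flip
Dir S: opp run (2,2) capped by W -> flip
Dir SE: opp run (2,3), next='.' -> no flip
All flips: (2,2)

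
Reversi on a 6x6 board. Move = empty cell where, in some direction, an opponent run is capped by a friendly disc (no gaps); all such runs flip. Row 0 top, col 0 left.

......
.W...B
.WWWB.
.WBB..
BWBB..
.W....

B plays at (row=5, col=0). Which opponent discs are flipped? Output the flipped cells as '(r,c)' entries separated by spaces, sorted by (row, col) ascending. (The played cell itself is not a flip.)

Answer: (4,1)

Derivation:
Dir NW: edge -> no flip
Dir N: first cell 'B' (not opp) -> no flip
Dir NE: opp run (4,1) capped by B -> flip
Dir W: edge -> no flip
Dir E: opp run (5,1), next='.' -> no flip
Dir SW: edge -> no flip
Dir S: edge -> no flip
Dir SE: edge -> no flip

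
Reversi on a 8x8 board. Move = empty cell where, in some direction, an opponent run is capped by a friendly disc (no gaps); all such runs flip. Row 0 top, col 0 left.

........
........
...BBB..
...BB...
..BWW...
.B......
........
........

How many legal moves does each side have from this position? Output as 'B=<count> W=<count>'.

-- B to move --
(3,2): no bracket -> illegal
(3,5): no bracket -> illegal
(4,5): flips 2 -> legal
(5,2): flips 1 -> legal
(5,3): flips 1 -> legal
(5,4): flips 1 -> legal
(5,5): flips 1 -> legal
B mobility = 5
-- W to move --
(1,2): no bracket -> illegal
(1,3): flips 2 -> legal
(1,4): flips 2 -> legal
(1,5): no bracket -> illegal
(1,6): flips 2 -> legal
(2,2): flips 1 -> legal
(2,6): no bracket -> illegal
(3,1): no bracket -> illegal
(3,2): no bracket -> illegal
(3,5): no bracket -> illegal
(3,6): no bracket -> illegal
(4,0): no bracket -> illegal
(4,1): flips 1 -> legal
(4,5): no bracket -> illegal
(5,0): no bracket -> illegal
(5,2): no bracket -> illegal
(5,3): no bracket -> illegal
(6,0): no bracket -> illegal
(6,1): no bracket -> illegal
(6,2): no bracket -> illegal
W mobility = 5

Answer: B=5 W=5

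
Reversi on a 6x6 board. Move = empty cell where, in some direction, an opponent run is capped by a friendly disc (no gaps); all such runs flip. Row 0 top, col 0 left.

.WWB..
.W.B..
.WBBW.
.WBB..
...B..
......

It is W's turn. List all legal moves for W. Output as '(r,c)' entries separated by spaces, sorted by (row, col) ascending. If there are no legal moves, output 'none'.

Answer: (0,4) (3,4) (4,2) (4,4) (5,4)

Derivation:
(0,4): flips 3 -> legal
(1,2): no bracket -> illegal
(1,4): no bracket -> illegal
(3,4): flips 2 -> legal
(4,1): no bracket -> illegal
(4,2): flips 1 -> legal
(4,4): flips 2 -> legal
(5,2): no bracket -> illegal
(5,3): no bracket -> illegal
(5,4): flips 2 -> legal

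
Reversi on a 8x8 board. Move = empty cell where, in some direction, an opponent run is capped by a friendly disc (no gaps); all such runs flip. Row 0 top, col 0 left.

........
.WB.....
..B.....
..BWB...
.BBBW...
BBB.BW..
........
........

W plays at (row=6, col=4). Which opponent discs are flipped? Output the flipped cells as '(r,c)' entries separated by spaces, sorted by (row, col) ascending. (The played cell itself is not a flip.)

Dir NW: first cell '.' (not opp) -> no flip
Dir N: opp run (5,4) capped by W -> flip
Dir NE: first cell 'W' (not opp) -> no flip
Dir W: first cell '.' (not opp) -> no flip
Dir E: first cell '.' (not opp) -> no flip
Dir SW: first cell '.' (not opp) -> no flip
Dir S: first cell '.' (not opp) -> no flip
Dir SE: first cell '.' (not opp) -> no flip

Answer: (5,4)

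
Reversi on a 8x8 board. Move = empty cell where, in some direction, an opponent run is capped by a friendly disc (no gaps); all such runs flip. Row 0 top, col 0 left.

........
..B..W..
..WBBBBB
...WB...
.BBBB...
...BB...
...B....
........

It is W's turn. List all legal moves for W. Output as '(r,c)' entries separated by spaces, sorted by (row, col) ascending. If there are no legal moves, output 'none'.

Answer: (0,2) (1,3) (3,5) (3,7) (5,1) (5,5) (7,3)

Derivation:
(0,1): no bracket -> illegal
(0,2): flips 1 -> legal
(0,3): no bracket -> illegal
(1,1): no bracket -> illegal
(1,3): flips 1 -> legal
(1,4): no bracket -> illegal
(1,6): no bracket -> illegal
(1,7): no bracket -> illegal
(2,1): no bracket -> illegal
(3,0): no bracket -> illegal
(3,1): no bracket -> illegal
(3,2): no bracket -> illegal
(3,5): flips 2 -> legal
(3,6): no bracket -> illegal
(3,7): flips 1 -> legal
(4,0): no bracket -> illegal
(4,5): no bracket -> illegal
(5,0): no bracket -> illegal
(5,1): flips 1 -> legal
(5,2): no bracket -> illegal
(5,5): flips 1 -> legal
(6,2): no bracket -> illegal
(6,4): no bracket -> illegal
(6,5): no bracket -> illegal
(7,2): no bracket -> illegal
(7,3): flips 3 -> legal
(7,4): no bracket -> illegal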